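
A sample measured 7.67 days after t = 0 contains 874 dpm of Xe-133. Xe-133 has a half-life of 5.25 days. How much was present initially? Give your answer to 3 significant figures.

2410 dpm

Number of half-lives elapsed: n = 7.67/5.25 ≈ 1.461.
A₀ = A × 2^n = 874 × 2^1.461 = 874 × 2.7529 ≈ 2406 dpm.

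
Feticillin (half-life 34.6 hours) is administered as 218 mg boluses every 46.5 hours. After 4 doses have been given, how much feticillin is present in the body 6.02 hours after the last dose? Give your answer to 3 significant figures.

311 mg

The 4 doses were given 145.52, 99.02, 52.52, 6.02 hours ago.
Total = 218·(1/2)^(145.52/34.6) + 218·(1/2)^(99.02/34.6) + 218·(1/2)^(52.52/34.6) + 218·(1/2)^(6.02/34.6)
      = 11.814 + 29.988 + 76.123 + 193.23 ≈ 311.16 mg.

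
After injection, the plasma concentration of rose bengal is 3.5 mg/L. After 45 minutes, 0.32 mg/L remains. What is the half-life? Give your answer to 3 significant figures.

A/A₀ = 0.32/3.5 ≈ 0.091429.
n = log₂(10.938) ≈ 3.4512 half-lives elapsed in 45 minutes.
t½ = 45/3.4512 ≈ 13.039 minutes.

13.0 minutes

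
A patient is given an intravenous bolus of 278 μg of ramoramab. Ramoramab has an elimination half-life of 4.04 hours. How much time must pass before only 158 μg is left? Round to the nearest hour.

3 hours

Fraction remaining = 158/278 ≈ 0.56835.
n = log₂(278/158) = ln(1.7595)/ln 2 ≈ 0.81516 half-lives.
t = n × t½ = 0.81516 × 4.04 ≈ 3.2932 hours.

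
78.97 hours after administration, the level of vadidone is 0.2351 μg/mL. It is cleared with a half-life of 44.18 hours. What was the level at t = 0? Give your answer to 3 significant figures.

0.812 μg/mL

Number of half-lives elapsed: n = 78.97/44.18 ≈ 1.7875.
A₀ = A × 2^n = 0.2351 × 2^1.7875 = 0.2351 × 3.4521 ≈ 0.81158 μg/mL.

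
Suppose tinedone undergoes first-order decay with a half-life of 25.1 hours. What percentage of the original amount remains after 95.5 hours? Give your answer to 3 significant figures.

7.16%

n = 95.5/25.1 ≈ 3.8048 half-lives.
Fraction remaining = (1/2)^3.8048 ≈ 0.071556, i.e. 7.1556%.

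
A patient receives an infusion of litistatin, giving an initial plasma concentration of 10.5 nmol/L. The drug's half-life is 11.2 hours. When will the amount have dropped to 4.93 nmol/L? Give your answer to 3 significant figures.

12.2 hours

Fraction remaining = 4.93/10.5 ≈ 0.46952.
n = log₂(10.5/4.93) = ln(2.1298)/ln 2 ≈ 1.0907 half-lives.
t = n × t½ = 1.0907 × 11.2 ≈ 12.216 hours.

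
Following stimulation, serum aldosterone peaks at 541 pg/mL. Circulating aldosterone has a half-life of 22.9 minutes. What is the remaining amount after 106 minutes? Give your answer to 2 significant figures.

22 pg/mL

Number of half-lives: n = 106/22.9 ≈ 4.6288.
Remaining = 541 × (1/2)^4.6288 = 541 × 0.040419 ≈ 21.867 pg/mL.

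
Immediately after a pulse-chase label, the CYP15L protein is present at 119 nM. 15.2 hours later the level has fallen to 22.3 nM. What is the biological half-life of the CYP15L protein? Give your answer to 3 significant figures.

6.29 hours

A/A₀ = 22.3/119 ≈ 0.18739.
n = log₂(5.3363) ≈ 2.4158 half-lives elapsed in 15.2 hours.
t½ = 15.2/2.4158 ≈ 6.2918 hours.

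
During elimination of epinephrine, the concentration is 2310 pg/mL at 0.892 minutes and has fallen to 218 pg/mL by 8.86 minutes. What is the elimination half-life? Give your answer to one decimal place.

Over Δt = 8.86 − 0.892 = 7.968 minutes, the level fell by a factor of 2310/218 ≈ 10.596.
n = log₂(10.596) ≈ 3.4055 half-lives, so t½ = 7.968/3.4055 ≈ 2.3397 minutes.

2.3 minutes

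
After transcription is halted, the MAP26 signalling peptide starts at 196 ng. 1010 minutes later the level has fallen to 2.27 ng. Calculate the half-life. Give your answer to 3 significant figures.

A/A₀ = 2.27/196 ≈ 0.011582.
n = log₂(86.344) ≈ 6.432 half-lives elapsed in 1010 minutes.
t½ = 1010/6.432 ≈ 157.03 minutes.

157 minutes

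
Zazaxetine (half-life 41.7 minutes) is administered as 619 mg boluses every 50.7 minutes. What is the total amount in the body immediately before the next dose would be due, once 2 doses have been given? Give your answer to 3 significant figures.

The 2 doses were given 101.4, 50.7 minutes ago.
Total = 619·(1/2)^(101.4/41.7) + 619·(1/2)^(50.7/41.7)
      = 114.73 + 266.5 ≈ 381.23 mg.

381 mg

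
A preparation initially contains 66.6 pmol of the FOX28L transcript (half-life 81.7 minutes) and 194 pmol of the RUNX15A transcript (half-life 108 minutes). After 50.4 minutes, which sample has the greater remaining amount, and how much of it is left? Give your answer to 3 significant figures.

FOX28L transcript: 66.6 × (1/2)^0.61689 ≈ 43.428 pmol.
RUNX15A transcript: 194 × (1/2)^0.46667 ≈ 140.39 pmol.
RUNX15A transcript has more remaining, at ≈ 140.39 pmol.

RUNX15A transcript, 140 pmol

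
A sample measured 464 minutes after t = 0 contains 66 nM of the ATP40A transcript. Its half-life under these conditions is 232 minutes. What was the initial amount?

Number of half-lives elapsed: n = 464/232 ≈ 2.
A₀ = A × 2^n = 66 × 2^2 = 66 × 4 ≈ 264 nM.

264 nM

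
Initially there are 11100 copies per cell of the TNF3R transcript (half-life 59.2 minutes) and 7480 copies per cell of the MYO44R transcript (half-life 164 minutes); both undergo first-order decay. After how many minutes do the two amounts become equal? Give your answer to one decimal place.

52.8 minutes

Set 11100·(1/2)^(t/59.2) = 7480·(1/2)^(t/164).
Taking log₂: log₂(11100/7480) = t·(1/59.2 − 1/164).
log₂(1.484) = 0.56945; 1/59.2 − 1/164 = 0.010794.
t = 0.56945 / 0.010794 ≈ 52.754 minutes.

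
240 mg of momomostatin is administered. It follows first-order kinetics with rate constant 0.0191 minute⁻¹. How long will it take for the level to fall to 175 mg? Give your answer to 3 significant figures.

t½ = ln 2 / λ = 0.69315 / 0.0191 ≈ 36.29 minutes.
Fraction remaining = 175/240 ≈ 0.72917.
n = log₂(240/175) = ln(1.3714)/ln 2 ≈ 0.45568 half-lives.
t = n × t½ = 0.45568 × 36.29 ≈ 16.537 minutes.

16.5 minutes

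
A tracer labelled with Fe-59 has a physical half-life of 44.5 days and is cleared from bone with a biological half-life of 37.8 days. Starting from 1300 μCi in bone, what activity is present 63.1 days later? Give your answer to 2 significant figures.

1/t_eff = 1/t_phys + 1/t_biol = 1/44.5 + 1/37.8 = 0.048927 per day.
t_eff = 44.5 × 37.8 / (44.5 + 37.8) ≈ 20.439 days.
Remaining = 1300 × (1/2)^(63.1/20.439) = 1300 × (1/2)^3.0873 ≈ 152.96 μCi.

150 μCi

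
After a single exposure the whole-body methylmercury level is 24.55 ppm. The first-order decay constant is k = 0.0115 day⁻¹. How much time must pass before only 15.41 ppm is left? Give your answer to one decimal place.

t½ = ln 2 / k = 0.69315 / 0.0115 ≈ 60.274 days.
Fraction remaining = 15.41/24.55 ≈ 0.6277.
n = log₂(24.55/15.41) = ln(1.5931)/ln 2 ≈ 0.67186 half-lives.
t = n × t½ = 0.67186 × 60.274 ≈ 40.495 days.

40.5 days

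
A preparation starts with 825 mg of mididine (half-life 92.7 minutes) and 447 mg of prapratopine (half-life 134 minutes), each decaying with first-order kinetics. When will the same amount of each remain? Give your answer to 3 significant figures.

266 minutes

Set 825·(1/2)^(t/92.7) = 447·(1/2)^(t/134).
Taking log₂: log₂(825/447) = t·(1/92.7 − 1/134).
log₂(1.8456) = 0.88412; 1/92.7 − 1/134 = 0.0033248.
t = 0.88412 / 0.0033248 ≈ 265.92 minutes.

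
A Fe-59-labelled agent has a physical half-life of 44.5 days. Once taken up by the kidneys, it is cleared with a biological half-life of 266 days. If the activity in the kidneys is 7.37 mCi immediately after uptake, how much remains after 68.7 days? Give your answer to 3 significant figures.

1/t_eff = 1/t_phys + 1/t_biol = 1/44.5 + 1/266 = 0.026231 per day.
t_eff = 44.5 × 266 / (44.5 + 266) ≈ 38.122 days.
Remaining = 7.37 × (1/2)^(68.7/38.122) = 7.37 × (1/2)^1.8021 ≈ 2.1134 mCi.

2.11 mCi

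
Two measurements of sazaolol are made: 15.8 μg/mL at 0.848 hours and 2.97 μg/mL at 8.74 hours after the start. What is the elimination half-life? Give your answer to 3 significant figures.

3.27 hours

Over Δt = 8.74 − 0.848 = 7.892 hours, the level fell by a factor of 15.8/2.97 ≈ 5.3199.
n = log₂(5.3199) ≈ 2.4114 half-lives, so t½ = 7.892/2.4114 ≈ 3.2728 hours.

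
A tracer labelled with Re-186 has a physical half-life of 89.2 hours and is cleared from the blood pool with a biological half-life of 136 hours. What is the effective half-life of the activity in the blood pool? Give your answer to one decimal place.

53.9 hours

1/t_eff = 1/t_phys + 1/t_biol = 1/89.2 + 1/136 = 0.018564 per hour.
t_eff = 89.2 × 136 / (89.2 + 136) ≈ 53.869 hours.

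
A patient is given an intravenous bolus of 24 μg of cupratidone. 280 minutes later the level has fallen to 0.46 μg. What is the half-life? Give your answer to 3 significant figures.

49.1 minutes

A/A₀ = 0.46/24 ≈ 0.019167.
n = log₂(52.174) ≈ 5.7053 half-lives elapsed in 280 minutes.
t½ = 280/5.7053 ≈ 49.078 minutes.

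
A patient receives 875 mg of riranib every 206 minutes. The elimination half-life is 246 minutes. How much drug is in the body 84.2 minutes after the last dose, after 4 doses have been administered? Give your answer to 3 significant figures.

1410 mg

The 4 doses were given 702.2, 496.2, 290.2, 84.2 minutes ago.
Total = 875·(1/2)^(702.2/246) + 875·(1/2)^(496.2/246) + 875·(1/2)^(290.2/246) + 875·(1/2)^(84.2/246)
      = 120.98 + 216.18 + 386.27 + 690.2 ≈ 1413.6 mg.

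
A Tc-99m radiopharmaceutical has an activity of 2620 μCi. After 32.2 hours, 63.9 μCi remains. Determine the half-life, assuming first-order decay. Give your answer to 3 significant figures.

6.01 hours

A/A₀ = 63.9/2620 ≈ 0.024389.
n = log₂(41.002) ≈ 5.3576 half-lives elapsed in 32.2 hours.
t½ = 32.2/5.3576 ≈ 6.0101 hours.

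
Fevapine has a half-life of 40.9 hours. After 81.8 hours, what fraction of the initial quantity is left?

n = 81.8/40.9 ≈ 2 half-lives.
Fraction remaining = (1/2)^2 ≈ 0.25.

0.25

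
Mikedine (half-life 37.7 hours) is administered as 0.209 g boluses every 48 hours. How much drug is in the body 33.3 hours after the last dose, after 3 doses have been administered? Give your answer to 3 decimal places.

The 3 doses were given 129.3, 81.3, 33.3 hours ago.
Total = 0.209·(1/2)^(129.3/37.7) + 0.209·(1/2)^(81.3/37.7) + 0.209·(1/2)^(33.3/37.7)
      = 0.019396 + 0.046879 + 0.11331 ≈ 0.17958 g.

0.180 g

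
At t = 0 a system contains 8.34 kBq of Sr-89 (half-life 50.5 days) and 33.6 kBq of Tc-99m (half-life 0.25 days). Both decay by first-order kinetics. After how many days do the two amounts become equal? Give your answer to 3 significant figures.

0.505 days

Set 8.34·(1/2)^(t/50.5) = 33.6·(1/2)^(t/0.25).
Taking log₂: log₂(8.34/33.6) = t·(1/50.5 − 1/0.25).
log₂(0.24821) = -2.0103; 1/50.5 − 1/0.25 = -3.9802.
t = -2.0103 / -3.9802 ≈ 0.50509 days.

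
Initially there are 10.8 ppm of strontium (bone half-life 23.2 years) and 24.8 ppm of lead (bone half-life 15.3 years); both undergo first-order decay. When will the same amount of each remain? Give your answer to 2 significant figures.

54 years

Set 10.8·(1/2)^(t/23.2) = 24.8·(1/2)^(t/15.3).
Taking log₂: log₂(10.8/24.8) = t·(1/23.2 − 1/15.3).
log₂(0.43548) = -1.1993; 1/23.2 − 1/15.3 = -0.022256.
t = -1.1993 / -0.022256 ≈ 53.887 years.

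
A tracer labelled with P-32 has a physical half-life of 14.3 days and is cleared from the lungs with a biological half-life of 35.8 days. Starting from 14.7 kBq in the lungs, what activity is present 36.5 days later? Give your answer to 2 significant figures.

1/t_eff = 1/t_phys + 1/t_biol = 1/14.3 + 1/35.8 = 0.097863 per day.
t_eff = 14.3 × 35.8 / (14.3 + 35.8) ≈ 10.218 days.
Remaining = 14.7 × (1/2)^(36.5/10.218) = 14.7 × (1/2)^3.572 ≈ 1.2361 kBq.

1.2 kBq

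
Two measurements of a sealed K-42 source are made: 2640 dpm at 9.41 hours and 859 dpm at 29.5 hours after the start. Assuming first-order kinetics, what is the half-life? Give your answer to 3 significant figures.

Over Δt = 29.5 − 9.41 = 20.09 hours, the level fell by a factor of 2640/859 ≈ 3.0733.
n = log₂(3.0733) ≈ 1.6198 half-lives, so t½ = 20.09/1.6198 ≈ 12.403 hours.

12.4 hours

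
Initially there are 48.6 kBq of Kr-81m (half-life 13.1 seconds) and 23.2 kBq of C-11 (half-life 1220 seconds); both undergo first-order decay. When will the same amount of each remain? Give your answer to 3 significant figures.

14.1 seconds

Set 48.6·(1/2)^(t/13.1) = 23.2·(1/2)^(t/1220).
Taking log₂: log₂(48.6/23.2) = t·(1/13.1 − 1/1220).
log₂(2.0948) = 1.0668; 1/13.1 − 1/1220 = 0.075516.
t = 1.0668 / 0.075516 ≈ 14.127 seconds.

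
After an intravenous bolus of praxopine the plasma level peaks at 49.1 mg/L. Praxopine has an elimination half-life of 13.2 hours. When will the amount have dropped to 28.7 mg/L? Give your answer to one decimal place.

Fraction remaining = 28.7/49.1 ≈ 0.58452.
n = log₂(49.1/28.7) = ln(1.7108)/ln 2 ≈ 0.77467 half-lives.
t = n × t½ = 0.77467 × 13.2 ≈ 10.226 hours.

10.2 hours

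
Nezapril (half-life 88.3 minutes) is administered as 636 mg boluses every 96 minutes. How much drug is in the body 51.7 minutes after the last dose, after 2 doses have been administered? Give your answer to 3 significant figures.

The 2 doses were given 147.7, 51.7 minutes ago.
Total = 636·(1/2)^(147.7/88.3) + 636·(1/2)^(51.7/88.3)
      = 199.49 + 423.84 ≈ 623.33 mg.

623 mg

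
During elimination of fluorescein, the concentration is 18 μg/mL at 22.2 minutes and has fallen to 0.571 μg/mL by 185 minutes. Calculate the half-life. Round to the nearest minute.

33 minutes

Over Δt = 185 − 22.2 = 162.8 minutes, the level fell by a factor of 18/0.571 ≈ 31.524.
n = log₂(31.524) ≈ 4.9784 half-lives, so t½ = 162.8/4.9784 ≈ 32.702 minutes.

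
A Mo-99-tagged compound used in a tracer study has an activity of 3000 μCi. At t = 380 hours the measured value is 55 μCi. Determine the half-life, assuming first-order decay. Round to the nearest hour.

A/A₀ = 55/3000 ≈ 0.018333.
n = log₂(54.545) ≈ 5.7694 half-lives elapsed in 380 hours.
t½ = 380/5.7694 ≈ 65.865 hours.

66 hours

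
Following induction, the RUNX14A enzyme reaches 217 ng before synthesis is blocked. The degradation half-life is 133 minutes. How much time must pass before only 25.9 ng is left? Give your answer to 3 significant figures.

408 minutes

Fraction remaining = 25.9/217 ≈ 0.11935.
n = log₂(217/25.9) = ln(8.3784)/ln 2 ≈ 3.0667 half-lives.
t = n × t½ = 3.0667 × 133 ≈ 407.87 minutes.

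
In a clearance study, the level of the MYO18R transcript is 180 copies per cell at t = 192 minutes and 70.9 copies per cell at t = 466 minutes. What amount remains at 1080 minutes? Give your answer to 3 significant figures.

8.79 copies per cell

Over Δt = 466 − 192 = 274 minutes, the level fell by a factor of 180/70.9 ≈ 2.5388.
n = log₂(2.5388) ≈ 1.3441 half-lives, so t½ = 274/1.3441 ≈ 203.85 minutes.
From t = 466 to t = 1080: 70.9 × (1/2)^((1080−466)/203.85) ≈ 8.7888 copies per cell.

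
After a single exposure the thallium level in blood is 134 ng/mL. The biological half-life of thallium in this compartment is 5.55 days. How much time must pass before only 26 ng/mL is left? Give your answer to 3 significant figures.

Fraction remaining = 26/134 ≈ 0.19403.
n = log₂(134/26) = ln(5.1538)/ln 2 ≈ 2.3656 half-lives.
t = n × t½ = 2.3656 × 5.55 ≈ 13.129 days.

13.1 days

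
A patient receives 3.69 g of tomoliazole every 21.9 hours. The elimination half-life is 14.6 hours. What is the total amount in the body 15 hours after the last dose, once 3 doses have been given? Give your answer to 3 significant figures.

The 3 doses were given 58.8, 36.9, 15 hours ago.
Total = 3.69·(1/2)^(58.8/14.6) + 3.69·(1/2)^(36.9/14.6) + 3.69·(1/2)^(15/14.6)
      = 0.22629 + 0.64004 + 1.8103 ≈ 2.6766 g.

2.68 g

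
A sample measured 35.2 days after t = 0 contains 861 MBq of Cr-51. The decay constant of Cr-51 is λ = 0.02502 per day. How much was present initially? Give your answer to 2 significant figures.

t½ = ln 2 / λ = 0.69315 / 0.02502 ≈ 27.704 days.
Number of half-lives elapsed: n = 35.2/27.704 ≈ 1.2706.
A₀ = A × 2^n = 861 × 2^1.2706 = 861 × 2.4126 ≈ 2077.2 MBq.

2100 MBq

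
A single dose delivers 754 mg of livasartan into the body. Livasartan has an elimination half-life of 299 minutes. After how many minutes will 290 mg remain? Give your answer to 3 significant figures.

Fraction remaining = 290/754 ≈ 0.38462.
n = log₂(754/290) = ln(2.6)/ln 2 ≈ 1.3785 half-lives.
t = n × t½ = 1.3785 × 299 ≈ 412.17 minutes.

412 minutes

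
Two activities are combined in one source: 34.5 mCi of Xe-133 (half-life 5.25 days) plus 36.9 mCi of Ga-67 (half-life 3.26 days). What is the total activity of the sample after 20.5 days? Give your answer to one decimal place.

2.8 mCi

Xe-133: 34.5 × (1/2)^(20.5/5.25) = 34.5 × (1/2)^3.9048 ≈ 2.3034 mCi.
Ga-67: 36.9 × (1/2)^(20.5/3.26) = 36.9 × (1/2)^6.2883 ≈ 0.47211 mCi.
Total = 2.3034 + 0.47211 ≈ 2.7755 mCi.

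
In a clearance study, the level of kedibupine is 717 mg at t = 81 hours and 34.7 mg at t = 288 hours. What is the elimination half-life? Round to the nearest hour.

Over Δt = 288 − 81 = 207 hours, the level fell by a factor of 717/34.7 ≈ 20.663.
n = log₂(20.663) ≈ 4.369 half-lives, so t½ = 207/4.369 ≈ 47.38 hours.

47 hours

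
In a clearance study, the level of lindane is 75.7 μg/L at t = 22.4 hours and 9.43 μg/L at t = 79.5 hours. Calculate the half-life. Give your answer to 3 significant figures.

Over Δt = 79.5 − 22.4 = 57.1 hours, the level fell by a factor of 75.7/9.43 ≈ 8.0276.
n = log₂(8.0276) ≈ 3.005 half-lives, so t½ = 57.1/3.005 ≈ 19.002 hours.

19.0 hours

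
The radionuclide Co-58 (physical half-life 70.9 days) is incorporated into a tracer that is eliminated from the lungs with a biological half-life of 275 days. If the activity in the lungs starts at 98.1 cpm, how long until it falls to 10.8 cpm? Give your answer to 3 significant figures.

179 days

1/t_eff = 1/t_phys + 1/t_biol = 1/70.9 + 1/275 = 0.017741 per day.
t_eff = 70.9 × 275 / (70.9 + 275) ≈ 56.367 days.
n = log₂(98.1/10.8) ≈ 3.1832; t = 3.1832 × 56.367 ≈ 179.43 days.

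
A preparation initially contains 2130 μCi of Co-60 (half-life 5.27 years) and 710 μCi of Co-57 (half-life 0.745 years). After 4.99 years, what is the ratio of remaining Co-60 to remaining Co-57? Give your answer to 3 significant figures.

Co-60: 2130 × (1/2)^(4.99/5.27) = 2130 × (1/2)^0.94687 ≈ 1105 μCi.
Co-57: 710 × (1/2)^(4.99/0.745) = 710 × (1/2)^6.698 ≈ 6.8385 μCi.
Ratio ≈ 1105 / 6.8385 ≈ 161.58.

162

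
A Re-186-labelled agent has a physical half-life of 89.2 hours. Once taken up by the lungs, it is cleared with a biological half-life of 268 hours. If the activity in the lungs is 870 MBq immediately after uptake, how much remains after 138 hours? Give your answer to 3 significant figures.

208 MBq

1/t_eff = 1/t_phys + 1/t_biol = 1/89.2 + 1/268 = 0.014942 per hour.
t_eff = 89.2 × 268 / (89.2 + 268) ≈ 66.925 hours.
Remaining = 870 × (1/2)^(138/66.925) = 870 × (1/2)^2.062 ≈ 208.35 MBq.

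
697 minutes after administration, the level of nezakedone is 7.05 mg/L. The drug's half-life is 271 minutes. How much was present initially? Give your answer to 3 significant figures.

41.9 mg/L

Number of half-lives elapsed: n = 697/271 ≈ 2.572.
A₀ = A × 2^n = 7.05 × 2^2.572 = 7.05 × 5.9461 ≈ 41.92 mg/L.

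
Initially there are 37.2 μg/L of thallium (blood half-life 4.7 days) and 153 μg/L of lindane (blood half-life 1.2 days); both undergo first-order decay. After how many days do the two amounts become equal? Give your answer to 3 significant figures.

Set 37.2·(1/2)^(t/4.7) = 153·(1/2)^(t/1.2).
Taking log₂: log₂(37.2/153) = t·(1/4.7 − 1/1.2).
log₂(0.24314) = -2.0402; 1/4.7 − 1/1.2 = -0.62057.
t = -2.0402 / -0.62057 ≈ 3.2876 days.

3.29 days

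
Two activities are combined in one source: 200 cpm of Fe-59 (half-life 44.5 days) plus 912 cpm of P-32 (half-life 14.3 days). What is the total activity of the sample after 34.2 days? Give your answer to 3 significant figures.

291 cpm

Fe-59: 200 × (1/2)^(34.2/44.5) = 200 × (1/2)^0.76854 ≈ 117.4 cpm.
P-32: 912 × (1/2)^(34.2/14.3) = 912 × (1/2)^2.3916 ≈ 173.8 cpm.
Total = 117.4 + 173.8 ≈ 291.2 cpm.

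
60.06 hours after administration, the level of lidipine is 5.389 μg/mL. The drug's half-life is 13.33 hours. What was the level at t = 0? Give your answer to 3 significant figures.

Number of half-lives elapsed: n = 60.06/13.33 ≈ 4.5056.
A₀ = A × 2^n = 5.389 × 2^4.5056 = 5.389 × 22.716 ≈ 122.42 μg/mL.

122 μg/mL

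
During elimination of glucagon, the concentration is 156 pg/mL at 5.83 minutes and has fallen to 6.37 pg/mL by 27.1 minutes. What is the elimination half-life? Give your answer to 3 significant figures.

4.61 minutes

Over Δt = 27.1 − 5.83 = 21.27 minutes, the level fell by a factor of 156/6.37 ≈ 24.49.
n = log₂(24.49) ≈ 4.6141 half-lives, so t½ = 21.27/4.6141 ≈ 4.6098 minutes.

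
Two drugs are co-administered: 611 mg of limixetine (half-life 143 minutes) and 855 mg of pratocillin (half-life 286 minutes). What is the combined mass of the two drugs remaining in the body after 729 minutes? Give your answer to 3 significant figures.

limixetine: 611 × (1/2)^(729/143) = 611 × (1/2)^5.0979 ≈ 17.841 mg.
pratocillin: 855 × (1/2)^(729/286) = 855 × (1/2)^2.549 ≈ 146.1 mg.
Total = 17.841 + 146.1 ≈ 163.94 mg.

164 mg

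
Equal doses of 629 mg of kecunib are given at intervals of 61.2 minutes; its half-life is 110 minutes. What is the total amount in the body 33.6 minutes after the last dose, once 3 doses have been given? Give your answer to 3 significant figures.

1090 mg

The 3 doses were given 156, 94.8, 33.6 minutes ago.
Total = 629·(1/2)^(156/110) + 629·(1/2)^(94.8/110) + 629·(1/2)^(33.6/110)
      = 235.36 + 346.11 + 508.98 ≈ 1090.5 mg.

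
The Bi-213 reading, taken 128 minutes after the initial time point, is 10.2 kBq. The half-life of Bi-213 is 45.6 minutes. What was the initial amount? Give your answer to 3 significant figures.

71.4 kBq

Number of half-lives elapsed: n = 128/45.6 ≈ 2.807.
A₀ = A × 2^n = 10.2 × 2^2.807 = 10.2 × 6.9984 ≈ 71.383 kBq.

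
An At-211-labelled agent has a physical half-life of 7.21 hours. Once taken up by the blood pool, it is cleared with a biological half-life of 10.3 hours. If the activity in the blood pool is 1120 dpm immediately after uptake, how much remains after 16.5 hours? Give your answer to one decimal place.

1/t_eff = 1/t_phys + 1/t_biol = 1/7.21 + 1/10.3 = 0.23578 per hour.
t_eff = 7.21 × 10.3 / (7.21 + 10.3) ≈ 4.2412 hours.
Remaining = 1120 × (1/2)^(16.5/4.2412) = 1120 × (1/2)^3.8904 ≈ 75.523 dpm.

75.5 dpm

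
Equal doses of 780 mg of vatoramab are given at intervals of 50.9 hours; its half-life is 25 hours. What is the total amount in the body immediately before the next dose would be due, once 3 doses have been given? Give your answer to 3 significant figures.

The 3 doses were given 152.7, 101.8, 50.9 hours ago.
Total = 780·(1/2)^(152.7/25) + 780·(1/2)^(101.8/25) + 780·(1/2)^(50.9/25)
      = 11.308 + 46.377 + 190.19 ≈ 247.88 mg.

248 mg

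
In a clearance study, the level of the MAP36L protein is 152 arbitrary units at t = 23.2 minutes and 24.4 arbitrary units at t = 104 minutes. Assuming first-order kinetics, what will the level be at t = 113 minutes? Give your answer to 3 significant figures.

19.9 arbitrary units

Over Δt = 104 − 23.2 = 80.8 minutes, the level fell by a factor of 152/24.4 ≈ 6.2295.
n = log₂(6.2295) ≈ 2.6391 half-lives, so t½ = 80.8/2.6391 ≈ 30.616 minutes.
From t = 104 to t = 113: 24.4 × (1/2)^((113−104)/30.616) ≈ 19.902 arbitrary units.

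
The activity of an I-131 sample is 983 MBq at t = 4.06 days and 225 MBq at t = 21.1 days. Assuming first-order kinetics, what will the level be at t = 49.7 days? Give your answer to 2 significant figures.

Over Δt = 21.1 − 4.06 = 17.04 days, the level fell by a factor of 983/225 ≈ 4.3689.
n = log₂(4.3689) ≈ 2.1273 half-lives, so t½ = 17.04/2.1273 ≈ 8.0103 days.
From t = 21.1 to t = 49.7: 225 × (1/2)^((49.7−21.1)/8.0103) ≈ 18.94 MBq.

19 MBq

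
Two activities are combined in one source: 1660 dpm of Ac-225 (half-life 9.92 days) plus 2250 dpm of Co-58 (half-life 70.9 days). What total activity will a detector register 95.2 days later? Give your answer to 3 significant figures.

889 dpm

Ac-225: 1660 × (1/2)^(95.2/9.92) = 1660 × (1/2)^9.5968 ≈ 2.1438 dpm.
Co-58: 2250 × (1/2)^(95.2/70.9) = 2250 × (1/2)^1.3427 ≈ 887.11 dpm.
Total = 2.1438 + 887.11 ≈ 889.26 dpm.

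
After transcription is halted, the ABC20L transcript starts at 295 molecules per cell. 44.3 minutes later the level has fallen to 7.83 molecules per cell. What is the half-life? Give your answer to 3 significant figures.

8.46 minutes

A/A₀ = 7.83/295 ≈ 0.026542.
n = log₂(37.676) ≈ 5.2356 half-lives elapsed in 44.3 minutes.
t½ = 44.3/5.2356 ≈ 8.4614 minutes.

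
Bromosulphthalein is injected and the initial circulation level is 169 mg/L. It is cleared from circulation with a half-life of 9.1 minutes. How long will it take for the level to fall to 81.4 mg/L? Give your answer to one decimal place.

9.6 minutes

Fraction remaining = 81.4/169 ≈ 0.48166.
n = log₂(169/81.4) = ln(2.0762)/ln 2 ≈ 1.0539 half-lives.
t = n × t½ = 1.0539 × 9.1 ≈ 9.5907 minutes.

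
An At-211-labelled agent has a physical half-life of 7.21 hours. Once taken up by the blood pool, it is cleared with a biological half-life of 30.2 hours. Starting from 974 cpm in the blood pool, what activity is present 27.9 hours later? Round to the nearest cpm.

35 cpm

1/t_eff = 1/t_phys + 1/t_biol = 1/7.21 + 1/30.2 = 0.17181 per hour.
t_eff = 7.21 × 30.2 / (7.21 + 30.2) ≈ 5.8204 hours.
Remaining = 974 × (1/2)^(27.9/5.8204) = 974 × (1/2)^4.7935 ≈ 35.122 cpm.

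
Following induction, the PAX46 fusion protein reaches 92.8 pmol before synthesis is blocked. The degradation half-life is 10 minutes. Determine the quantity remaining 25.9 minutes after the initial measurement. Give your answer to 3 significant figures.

15.4 pmol

Number of half-lives: n = 25.9/10 ≈ 2.59.
Remaining = 92.8 × (1/2)^2.59 = 92.8 × 0.16609 ≈ 15.413 pmol.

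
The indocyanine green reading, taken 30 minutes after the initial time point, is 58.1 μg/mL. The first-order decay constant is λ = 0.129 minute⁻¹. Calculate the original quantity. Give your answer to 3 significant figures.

2790 μg/mL

t½ = ln 2 / λ = 0.69315 / 0.129 ≈ 5.3732 minutes.
Number of half-lives elapsed: n = 30/5.3732 ≈ 5.5832.
A₀ = A × 2^n = 58.1 × 2^5.5832 = 58.1 × 47.942 ≈ 2785.5 μg/mL.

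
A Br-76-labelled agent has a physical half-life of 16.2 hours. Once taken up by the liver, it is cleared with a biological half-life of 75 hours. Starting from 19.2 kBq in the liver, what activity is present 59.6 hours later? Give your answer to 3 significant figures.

0.864 kBq

1/t_eff = 1/t_phys + 1/t_biol = 1/16.2 + 1/75 = 0.075062 per hour.
t_eff = 16.2 × 75 / (16.2 + 75) ≈ 13.322 hours.
Remaining = 19.2 × (1/2)^(59.6/13.322) = 19.2 × (1/2)^4.4737 ≈ 0.86415 kBq.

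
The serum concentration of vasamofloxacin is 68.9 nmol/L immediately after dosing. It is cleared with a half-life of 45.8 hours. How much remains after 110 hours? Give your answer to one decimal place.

Number of half-lives: n = 110/45.8 ≈ 2.4017.
Remaining = 68.9 × (1/2)^2.4017 = 68.9 × 0.18924 ≈ 13.038 nmol/L.

13.0 nmol/L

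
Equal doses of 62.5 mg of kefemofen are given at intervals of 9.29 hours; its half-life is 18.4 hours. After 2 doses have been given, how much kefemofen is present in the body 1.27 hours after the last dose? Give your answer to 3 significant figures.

102 mg

The 2 doses were given 10.56, 1.27 hours ago.
Total = 62.5·(1/2)^(10.56/18.4) + 62.5·(1/2)^(1.27/18.4)
      = 41.987 + 59.58 ≈ 101.57 mg.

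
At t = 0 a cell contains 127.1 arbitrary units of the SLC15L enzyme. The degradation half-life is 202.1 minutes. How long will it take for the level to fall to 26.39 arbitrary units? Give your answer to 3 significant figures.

458 minutes

Fraction remaining = 26.39/127.1 ≈ 0.20763.
n = log₂(127.1/26.39) = ln(4.8162)/ln 2 ≈ 2.2679 half-lives.
t = n × t½ = 2.2679 × 202.1 ≈ 458.34 minutes.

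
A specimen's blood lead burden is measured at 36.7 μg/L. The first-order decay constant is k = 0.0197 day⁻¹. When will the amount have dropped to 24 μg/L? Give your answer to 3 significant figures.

t½ = ln 2 / k = 0.69315 / 0.0197 ≈ 35.185 days.
Fraction remaining = 24/36.7 ≈ 0.65395.
n = log₂(36.7/24) = ln(1.5292)/ln 2 ≈ 0.61275 half-lives.
t = n × t½ = 0.61275 × 35.185 ≈ 21.56 days.

21.6 days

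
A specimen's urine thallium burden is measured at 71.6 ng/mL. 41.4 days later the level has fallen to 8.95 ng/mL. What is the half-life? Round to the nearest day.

14 days

A/A₀ = 8.95/71.6 ≈ 0.125.
n = log₂(8) ≈ 3 half-lives elapsed in 41.4 days.
t½ = 41.4/3 ≈ 13.8 days.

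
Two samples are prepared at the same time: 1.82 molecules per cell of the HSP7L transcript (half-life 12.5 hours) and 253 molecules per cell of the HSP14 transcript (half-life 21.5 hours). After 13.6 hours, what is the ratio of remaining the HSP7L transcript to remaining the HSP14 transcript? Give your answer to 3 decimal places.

0.005

HSP7L transcript: 1.82 × (1/2)^(13.6/12.5) = 1.82 × (1/2)^1.088 ≈ 0.85615 molecules per cell.
HSP14 transcript: 253 × (1/2)^(13.6/21.5) = 253 × (1/2)^0.63256 ≈ 163.19 molecules per cell.
Ratio ≈ 0.85615 / 163.19 ≈ 0.0052463.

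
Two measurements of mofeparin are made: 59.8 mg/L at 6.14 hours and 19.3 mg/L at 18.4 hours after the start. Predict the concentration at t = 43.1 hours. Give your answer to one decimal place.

Over Δt = 18.4 − 6.14 = 12.26 hours, the level fell by a factor of 59.8/19.3 ≈ 3.0984.
n = log₂(3.0984) ≈ 1.6315 half-lives, so t½ = 12.26/1.6315 ≈ 7.5144 hours.
From t = 18.4 to t = 43.1: 19.3 × (1/2)^((43.1−18.4)/7.5144) ≈ 1.9772 mg/L.

2.0 mg/L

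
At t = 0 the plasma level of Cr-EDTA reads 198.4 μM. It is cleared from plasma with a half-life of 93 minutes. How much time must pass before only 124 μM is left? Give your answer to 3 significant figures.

Fraction remaining = 124/198.4 ≈ 0.625.
n = log₂(198.4/124) = ln(1.6)/ln 2 ≈ 0.67807 half-lives.
t = n × t½ = 0.67807 × 93 ≈ 63.061 minutes.

63.1 minutes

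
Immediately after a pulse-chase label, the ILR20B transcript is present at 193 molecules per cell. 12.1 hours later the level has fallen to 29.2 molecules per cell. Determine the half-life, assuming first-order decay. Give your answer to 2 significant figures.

4.4 hours

A/A₀ = 29.2/193 ≈ 0.1513.
n = log₂(6.6096) ≈ 2.7246 half-lives elapsed in 12.1 hours.
t½ = 12.1/2.7246 ≈ 4.4411 hours.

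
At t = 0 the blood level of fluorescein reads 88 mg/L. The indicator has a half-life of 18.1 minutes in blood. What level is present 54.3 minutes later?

Elapsed time is 3 half-lives (54.3/18.1).
Each half-life halves the amount: 88 × (1/2)^3 = 88/8 = 11 mg/L.

11 mg/L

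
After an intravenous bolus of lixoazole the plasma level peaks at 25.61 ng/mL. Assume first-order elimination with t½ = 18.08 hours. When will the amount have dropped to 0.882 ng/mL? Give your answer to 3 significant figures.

Fraction remaining = 0.882/25.61 ≈ 0.03444.
n = log₂(25.61/0.882) = ln(29.036)/ln 2 ≈ 4.8598 half-lives.
t = n × t½ = 4.8598 × 18.08 ≈ 87.865 hours.

87.9 hours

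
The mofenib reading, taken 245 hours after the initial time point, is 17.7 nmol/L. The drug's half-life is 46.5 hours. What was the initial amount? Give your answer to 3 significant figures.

Number of half-lives elapsed: n = 245/46.5 ≈ 5.2688.
A₀ = A × 2^n = 17.7 × 2^5.2688 = 17.7 × 38.554 ≈ 682.41 nmol/L.

682 nmol/L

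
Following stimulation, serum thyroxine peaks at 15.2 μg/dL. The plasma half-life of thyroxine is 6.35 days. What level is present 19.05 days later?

Elapsed time is 3 half-lives (19.05/6.35).
Each half-life halves the amount: 15.2 × (1/2)^3 = 15.2/8 = 1.9 μg/dL.

1.9 μg/dL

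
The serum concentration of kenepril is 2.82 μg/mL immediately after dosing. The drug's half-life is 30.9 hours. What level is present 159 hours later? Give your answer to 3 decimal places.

0.080 μg/mL

Number of half-lives: n = 159/30.9 ≈ 5.1456.
Remaining = 2.82 × (1/2)^5.1456 = 2.82 × 0.028249 ≈ 0.079664 μg/mL.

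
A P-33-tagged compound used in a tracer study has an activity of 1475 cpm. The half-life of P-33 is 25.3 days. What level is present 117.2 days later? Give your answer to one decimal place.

Number of half-lives: n = 117.2/25.3 ≈ 4.6324.
Remaining = 1475 × (1/2)^4.6324 = 1475 × 0.040319 ≈ 59.47 cpm.

59.5 cpm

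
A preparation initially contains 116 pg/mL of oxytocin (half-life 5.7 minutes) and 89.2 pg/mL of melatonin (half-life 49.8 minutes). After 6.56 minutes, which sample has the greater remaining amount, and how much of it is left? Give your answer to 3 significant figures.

melatonin, 81.4 pg/mL

oxytocin: 116 × (1/2)^1.1509 ≈ 52.241 pg/mL.
melatonin: 89.2 × (1/2)^0.13173 ≈ 81.416 pg/mL.
Melatonin has more remaining, at ≈ 81.416 pg/mL.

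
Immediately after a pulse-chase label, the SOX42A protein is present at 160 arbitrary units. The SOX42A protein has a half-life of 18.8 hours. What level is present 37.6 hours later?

Elapsed time is 2 half-lives (37.6/18.8).
Each half-life halves the amount: 160 × (1/2)^2 = 160/4 = 40 arbitrary units.

40 arbitrary units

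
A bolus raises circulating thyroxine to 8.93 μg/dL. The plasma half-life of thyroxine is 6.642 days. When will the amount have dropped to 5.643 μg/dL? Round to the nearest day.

Fraction remaining = 5.643/8.93 ≈ 0.63191.
n = log₂(8.93/5.643) = ln(1.5825)/ln 2 ≈ 0.6622 half-lives.
t = n × t½ = 0.6622 × 6.642 ≈ 4.3983 days.

4 days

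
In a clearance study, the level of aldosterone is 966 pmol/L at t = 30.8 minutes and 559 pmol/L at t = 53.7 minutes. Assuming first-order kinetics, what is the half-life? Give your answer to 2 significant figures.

29 minutes

Over Δt = 53.7 − 30.8 = 22.9 minutes, the level fell by a factor of 966/559 ≈ 1.7281.
n = log₂(1.7281) ≈ 0.78917 half-lives, so t½ = 22.9/0.78917 ≈ 29.018 minutes.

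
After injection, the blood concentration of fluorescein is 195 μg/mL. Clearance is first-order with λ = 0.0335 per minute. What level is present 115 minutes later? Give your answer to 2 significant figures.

t½ = ln 2 / λ = 0.69315 / 0.0335 ≈ 20.691 minutes.
Number of half-lives: n = 115/20.691 ≈ 5.558.
Remaining = 195 × (1/2)^5.558 = 195 × 0.021227 ≈ 4.1392 μg/mL.

4.1 μg/mL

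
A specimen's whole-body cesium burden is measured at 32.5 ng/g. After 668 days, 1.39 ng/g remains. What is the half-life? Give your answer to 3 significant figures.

147 days

A/A₀ = 1.39/32.5 ≈ 0.042769.
n = log₂(23.381) ≈ 4.5473 half-lives elapsed in 668 days.
t½ = 668/4.5473 ≈ 146.9 days.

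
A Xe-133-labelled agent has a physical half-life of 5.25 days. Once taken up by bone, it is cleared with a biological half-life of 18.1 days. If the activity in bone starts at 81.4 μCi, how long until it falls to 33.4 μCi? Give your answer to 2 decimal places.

1/t_eff = 1/t_phys + 1/t_biol = 1/5.25 + 1/18.1 = 0.24572 per day.
t_eff = 5.25 × 18.1 / (5.25 + 18.1) ≈ 4.0696 days.
n = log₂(81.4/33.4) ≈ 1.2852; t = 1.2852 × 4.0696 ≈ 5.2302 days.

5.23 days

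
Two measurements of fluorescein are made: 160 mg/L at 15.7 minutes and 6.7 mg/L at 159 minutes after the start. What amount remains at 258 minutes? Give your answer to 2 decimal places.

Over Δt = 159 − 15.7 = 143.3 minutes, the level fell by a factor of 160/6.7 ≈ 23.881.
n = log₂(23.881) ≈ 4.5778 half-lives, so t½ = 143.3/4.5778 ≈ 31.303 minutes.
From t = 159 to t = 258: 6.7 × (1/2)^((258−159)/31.303) ≈ 0.74824 mg/L.

0.75 mg/L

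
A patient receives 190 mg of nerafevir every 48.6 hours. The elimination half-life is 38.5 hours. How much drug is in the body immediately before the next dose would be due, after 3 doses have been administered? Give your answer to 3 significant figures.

The 3 doses were given 145.8, 97.2, 48.6 hours ago.
Total = 190·(1/2)^(145.8/38.5) + 190·(1/2)^(97.2/38.5) + 190·(1/2)^(48.6/38.5)
      = 13.764 + 33.018 + 79.205 ≈ 125.99 mg.

126 mg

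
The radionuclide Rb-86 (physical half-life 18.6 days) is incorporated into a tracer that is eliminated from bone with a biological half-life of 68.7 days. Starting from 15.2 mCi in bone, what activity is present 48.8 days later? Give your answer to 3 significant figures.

1/t_eff = 1/t_phys + 1/t_biol = 1/18.6 + 1/68.7 = 0.068319 per day.
t_eff = 18.6 × 68.7 / (18.6 + 68.7) ≈ 14.637 days.
Remaining = 15.2 × (1/2)^(48.8/14.637) = 15.2 × (1/2)^3.334 ≈ 1.5073 mCi.

1.51 mCi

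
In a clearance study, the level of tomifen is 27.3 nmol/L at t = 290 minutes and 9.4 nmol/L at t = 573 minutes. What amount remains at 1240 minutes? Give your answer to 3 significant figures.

Over Δt = 573 − 290 = 283 minutes, the level fell by a factor of 27.3/9.4 ≈ 2.9043.
n = log₂(2.9043) ≈ 1.5382 half-lives, so t½ = 283/1.5382 ≈ 183.99 minutes.
From t = 573 to t = 1240: 9.4 × (1/2)^((1240−573)/183.99) ≈ 0.76174 nmol/L.

0.762 nmol/L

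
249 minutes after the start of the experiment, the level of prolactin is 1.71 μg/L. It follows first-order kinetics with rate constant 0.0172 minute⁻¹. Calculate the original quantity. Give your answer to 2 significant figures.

t½ = ln 2 / k = 0.69315 / 0.0172 ≈ 40.299 minutes.
Number of half-lives elapsed: n = 249/40.299 ≈ 6.1788.
A₀ = A × 2^n = 1.71 × 2^6.1788 = 1.71 × 72.443 ≈ 123.88 μg/L.

120 μg/L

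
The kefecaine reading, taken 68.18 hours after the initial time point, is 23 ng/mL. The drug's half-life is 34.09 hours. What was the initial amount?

Number of half-lives elapsed: n = 68.18/34.09 ≈ 2.
A₀ = A × 2^n = 23 × 2^2 = 23 × 4 ≈ 92 ng/mL.

92 ng/mL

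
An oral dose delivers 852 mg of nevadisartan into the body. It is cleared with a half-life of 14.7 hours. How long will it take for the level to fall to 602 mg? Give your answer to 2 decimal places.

Fraction remaining = 602/852 ≈ 0.70657.
n = log₂(852/602) = ln(1.4153)/ln 2 ≈ 0.50109 half-lives.
t = n × t½ = 0.50109 × 14.7 ≈ 7.366 hours.

7.37 hours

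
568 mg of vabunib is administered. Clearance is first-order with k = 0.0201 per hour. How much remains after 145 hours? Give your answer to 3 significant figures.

t½ = ln 2 / k = 0.69315 / 0.0201 ≈ 34.485 hours.
Number of half-lives: n = 145/34.485 ≈ 4.2047.
Remaining = 568 × (1/2)^4.2047 = 568 × 0.054231 ≈ 30.803 mg.

30.8 mg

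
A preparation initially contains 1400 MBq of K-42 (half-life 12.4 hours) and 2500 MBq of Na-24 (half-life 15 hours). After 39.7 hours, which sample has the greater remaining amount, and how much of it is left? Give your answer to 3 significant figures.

Na-24, 399 MBq

K-42: 1400 × (1/2)^3.2016 ≈ 152.18 MBq.
Na-24: 2500 × (1/2)^2.6467 ≈ 399.22 MBq.
Na-24 has more remaining, at ≈ 399.22 MBq.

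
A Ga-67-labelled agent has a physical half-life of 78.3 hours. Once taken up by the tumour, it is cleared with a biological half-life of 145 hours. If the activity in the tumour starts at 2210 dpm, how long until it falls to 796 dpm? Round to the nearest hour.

1/t_eff = 1/t_phys + 1/t_biol = 1/78.3 + 1/145 = 0.019668 per hour.
t_eff = 78.3 × 145 / (78.3 + 145) ≈ 50.844 hours.
n = log₂(2210/796) ≈ 1.4732; t = 1.4732 × 50.844 ≈ 74.904 hours.

75 hours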